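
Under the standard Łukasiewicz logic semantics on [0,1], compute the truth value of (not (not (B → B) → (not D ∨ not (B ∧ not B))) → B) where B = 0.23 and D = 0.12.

(B → B): min(1, 1 − 0.23 + 0.23) = 1
not (B → B): Łukasiewicz ¬ gives 1 − 1 = 0
not D: Łukasiewicz ¬ gives 1 − 0.12 = 0.88
not B: Łukasiewicz ¬ gives 1 − 0.23 = 0.77
(B ∧ not B) = min(0.23, 0.77) = 0.23
not (B ∧ not B): Łukasiewicz ¬ gives 1 − 0.23 = 0.77
(not D ∨ not (B ∧ not B)) = max(0.88, 0.77) = 0.88
(not (B → B) → (not D ∨ not (B ∧ not B))): min(1, 1 − 0 + 0.88) = 1
not (not (B → B) → (not D ∨ not (B ∧ not B))): Łukasiewicz ¬ gives 1 − 1 = 0
(not (not (B → B) → (not D ∨ not (B ∧ not B))) → B): min(1, 1 − 0 + 0.23) = 1

1.00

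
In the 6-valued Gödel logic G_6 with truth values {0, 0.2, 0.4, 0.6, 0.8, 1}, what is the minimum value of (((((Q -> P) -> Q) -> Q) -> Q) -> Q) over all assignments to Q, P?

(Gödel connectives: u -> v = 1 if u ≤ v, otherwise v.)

0.20

The minimum is attained at Q = 0.2, P = 0:
  (Q -> P): 0.2 > 0, so result = 0
  ((Q -> P) -> Q): 0 ≤ 0.2, so result = 1
  (((Q -> P) -> Q) -> Q): 1 > 0.2, so result = 0.2
  ((((Q -> P) -> Q) -> Q) -> Q): 0.2 ≤ 0.2, so result = 1
  (((((Q -> P) -> Q) -> Q) -> Q) -> Q): 1 > 0.2, so result = 0.2
Checking all 36 assignments confirms none give a value below 0.20.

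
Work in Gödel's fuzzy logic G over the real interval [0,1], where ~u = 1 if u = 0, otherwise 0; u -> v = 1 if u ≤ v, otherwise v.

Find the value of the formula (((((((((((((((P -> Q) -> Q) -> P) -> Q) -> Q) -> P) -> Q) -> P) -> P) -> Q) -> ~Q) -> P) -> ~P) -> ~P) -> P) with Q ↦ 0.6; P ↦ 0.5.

0.50

(P -> Q): 0.5 ≤ 0.6, so result = 1
((P -> Q) -> Q): 1 > 0.6, so result = 0.6
(((P -> Q) -> Q) -> P): 0.6 > 0.5, so result = 0.5
((((P -> Q) -> Q) -> P) -> Q): 0.5 ≤ 0.6, so result = 1
(((((P -> Q) -> Q) -> P) -> Q) -> Q): 1 > 0.6, so result = 0.6
((((((P -> Q) -> Q) -> P) -> Q) -> Q) -> P): 0.6 > 0.5, so result = 0.5
(((((((P -> Q) -> Q) -> P) -> Q) -> Q) -> P) -> Q): 0.5 ≤ 0.6, so result = 1
((((((((P -> Q) -> Q) -> P) -> Q) -> Q) -> P) -> Q) -> P): 1 > 0.5, so result = 0.5
(((((((((P -> Q) -> Q) -> P) -> Q) -> Q) -> P) -> Q) -> P) -> P): 0.5 ≤ 0.5, so result = 1
((((((((((P -> Q) -> Q) -> P) -> Q) -> Q) -> P) -> Q) -> P) -> P) -> Q): 1 > 0.6, so result = 0.6
~Q: Gödel ¬ of 0.6 = 0 (operand ≠ 0)
(((((((((((P -> Q) -> Q) -> P) -> Q) -> Q) -> P) -> Q) -> P) -> P) -> Q) -> ~Q): 0.6 > 0, so result = 0
((((((((((((P -> Q) -> Q) -> P) -> Q) -> Q) -> P) -> Q) -> P) -> P) -> Q) -> ~Q) -> P): 0 ≤ 0.5, so result = 1
~P: Gödel ¬ of 0.5 = 0 (operand ≠ 0)
(((((((((((((P -> Q) -> Q) -> P) -> Q) -> Q) -> P) -> Q) -> P) -> P) -> Q) -> ~Q) -> P) -> ~P): 1 > 0, so result = 0
~P: Gödel ¬ of 0.5 = 0 (operand ≠ 0)
((((((((((((((P -> Q) -> Q) -> P) -> Q) -> Q) -> P) -> Q) -> P) -> P) -> Q) -> ~Q) -> P) -> ~P) -> ~P): 0 ≤ 0, so result = 1
(((((((((((((((P -> Q) -> Q) -> P) -> Q) -> Q) -> P) -> Q) -> P) -> P) -> Q) -> ~Q) -> P) -> ~P) -> ~P) -> P): 1 > 0.5, so result = 0.5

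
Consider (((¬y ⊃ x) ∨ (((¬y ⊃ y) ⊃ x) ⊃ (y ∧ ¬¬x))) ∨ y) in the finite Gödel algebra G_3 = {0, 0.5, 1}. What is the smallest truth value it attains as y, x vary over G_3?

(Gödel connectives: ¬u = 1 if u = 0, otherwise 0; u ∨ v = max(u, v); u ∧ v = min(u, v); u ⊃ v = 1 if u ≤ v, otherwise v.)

The minimum is attained at y = 0, x = 0:
  ¬y: Gödel ¬ of 0 = 1 (operand is 0)
  (¬y ⊃ x): 1 > 0, so result = 0
  ¬y: Gödel ¬ of 0 = 1 (operand is 0)
  (¬y ⊃ y): 1 > 0, so result = 0
  ((¬y ⊃ y) ⊃ x): 0 ≤ 0, so result = 1
  ¬x: Gödel ¬ of 0 = 1 (operand is 0)
  ¬¬x: Gödel ¬ of 1 = 0 (operand ≠ 0)
  (y ∧ ¬¬x) = min(0, 0) = 0
  (((¬y ⊃ y) ⊃ x) ⊃ (y ∧ ¬¬x)): 1 > 0, so result = 0
  ((¬y ⊃ x) ∨ (((¬y ⊃ y) ⊃ x) ⊃ (y ∧ ¬¬x))) = max(0, 0) = 0
  (((¬y ⊃ x) ∨ (((¬y ⊃ y) ⊃ x) ⊃ (y ∧ ¬¬x))) ∨ y) = max(0, 0) = 0
Checking all 9 assignments confirms none give a value below 0.00.

0.00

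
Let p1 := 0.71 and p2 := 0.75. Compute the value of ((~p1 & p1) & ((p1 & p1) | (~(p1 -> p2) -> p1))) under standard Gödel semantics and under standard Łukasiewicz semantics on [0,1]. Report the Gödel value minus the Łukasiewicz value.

Gödel evaluation:
  ~p1: Gödel ¬ of 0.71 = 0 (operand ≠ 0)
  (~p1 & p1) = min(0, 0.71) = 0
  (p1 & p1) = min(0.71, 0.71) = 0.71
  (p1 -> p2): 0.71 ≤ 0.75, so result = 1
  ~(p1 -> p2): Gödel ¬ of 1 = 0 (operand ≠ 0)
  (~(p1 -> p2) -> p1): 0 ≤ 0.71, so result = 1
  ((p1 & p1) | (~(p1 -> p2) -> p1)) = max(0.71, 1) = 1
  ((~p1 & p1) & ((p1 & p1) | (~(p1 -> p2) -> p1))) = min(0, 1) = 0
  Gödel value = 0
Łukasiewicz evaluation:
  ~p1: Łukasiewicz ¬ gives 1 − 0.71 = 0.29
  (~p1 & p1) = min(0.29, 0.71) = 0.29
  (p1 & p1) = min(0.71, 0.71) = 0.71
  (p1 -> p2): min(1, 1 − 0.71 + 0.75) = 1
  ~(p1 -> p2): Łukasiewicz ¬ gives 1 − 1 = 0
  (~(p1 -> p2) -> p1): min(1, 1 − 0 + 0.71) = 1
  ((p1 & p1) | (~(p1 -> p2) -> p1)) = max(0.71, 1) = 1
  ((~p1 & p1) & ((p1 & p1) | (~(p1 -> p2) -> p1))) = min(0.29, 1) = 0.29
  Łukasiewicz value = 0.29
Difference: 0 − 0.29 = -0.29

-0.29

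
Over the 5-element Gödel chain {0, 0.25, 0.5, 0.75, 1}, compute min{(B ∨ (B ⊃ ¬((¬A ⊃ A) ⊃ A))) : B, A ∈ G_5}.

The minimum is attained at B = 0.25, A = 0:
  ¬A: Gödel ¬ of 0 = 1 (operand is 0)
  (¬A ⊃ A): 1 > 0, so result = 0
  ((¬A ⊃ A) ⊃ A): 0 ≤ 0, so result = 1
  ¬((¬A ⊃ A) ⊃ A): Gödel ¬ of 1 = 0 (operand ≠ 0)
  (B ⊃ ¬((¬A ⊃ A) ⊃ A)): 0.25 > 0, so result = 0
  (B ∨ (B ⊃ ¬((¬A ⊃ A) ⊃ A))) = max(0.25, 0) = 0.25
Checking all 25 assignments confirms none give a value below 0.25.

0.25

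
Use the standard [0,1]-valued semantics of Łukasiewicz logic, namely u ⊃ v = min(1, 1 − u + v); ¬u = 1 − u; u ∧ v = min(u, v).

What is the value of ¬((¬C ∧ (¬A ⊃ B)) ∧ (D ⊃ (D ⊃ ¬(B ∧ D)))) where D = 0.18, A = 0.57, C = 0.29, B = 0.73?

¬C: Łukasiewicz ¬ gives 1 − 0.29 = 0.71
¬A: Łukasiewicz ¬ gives 1 − 0.57 = 0.43
(¬A ⊃ B): min(1, 1 − 0.43 + 0.73) = 1
(¬C ∧ (¬A ⊃ B)) = min(0.71, 1) = 0.71
(B ∧ D) = min(0.73, 0.18) = 0.18
¬(B ∧ D): Łukasiewicz ¬ gives 1 − 0.18 = 0.82
(D ⊃ ¬(B ∧ D)): min(1, 1 − 0.18 + 0.82) = 1
(D ⊃ (D ⊃ ¬(B ∧ D))): min(1, 1 − 0.18 + 1) = 1
((¬C ∧ (¬A ⊃ B)) ∧ (D ⊃ (D ⊃ ¬(B ∧ D)))) = min(0.71, 1) = 0.71
¬((¬C ∧ (¬A ⊃ B)) ∧ (D ⊃ (D ⊃ ¬(B ∧ D)))): Łukasiewicz ¬ gives 1 − 0.71 = 0.29

0.29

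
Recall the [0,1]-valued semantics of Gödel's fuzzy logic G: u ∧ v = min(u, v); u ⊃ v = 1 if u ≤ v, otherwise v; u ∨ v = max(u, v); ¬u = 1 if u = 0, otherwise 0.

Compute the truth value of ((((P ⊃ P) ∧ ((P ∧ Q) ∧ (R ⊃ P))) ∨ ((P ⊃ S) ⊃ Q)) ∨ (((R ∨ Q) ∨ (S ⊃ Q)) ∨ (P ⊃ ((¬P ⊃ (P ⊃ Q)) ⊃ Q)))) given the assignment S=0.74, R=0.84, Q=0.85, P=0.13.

(P ⊃ P): 0.13 ≤ 0.13, so result = 1
(P ∧ Q) = min(0.13, 0.85) = 0.13
(R ⊃ P): 0.84 > 0.13, so result = 0.13
((P ∧ Q) ∧ (R ⊃ P)) = min(0.13, 0.13) = 0.13
((P ⊃ P) ∧ ((P ∧ Q) ∧ (R ⊃ P))) = min(1, 0.13) = 0.13
(P ⊃ S): 0.13 ≤ 0.74, so result = 1
((P ⊃ S) ⊃ Q): 1 > 0.85, so result = 0.85
(((P ⊃ P) ∧ ((P ∧ Q) ∧ (R ⊃ P))) ∨ ((P ⊃ S) ⊃ Q)) = max(0.13, 0.85) = 0.85
(R ∨ Q) = max(0.84, 0.85) = 0.85
(S ⊃ Q): 0.74 ≤ 0.85, so result = 1
((R ∨ Q) ∨ (S ⊃ Q)) = max(0.85, 1) = 1
¬P: Gödel ¬ of 0.13 = 0 (operand ≠ 0)
(P ⊃ Q): 0.13 ≤ 0.85, so result = 1
(¬P ⊃ (P ⊃ Q)): 0 ≤ 1, so result = 1
((¬P ⊃ (P ⊃ Q)) ⊃ Q): 1 > 0.85, so result = 0.85
(P ⊃ ((¬P ⊃ (P ⊃ Q)) ⊃ Q)): 0.13 ≤ 0.85, so result = 1
(((R ∨ Q) ∨ (S ⊃ Q)) ∨ (P ⊃ ((¬P ⊃ (P ⊃ Q)) ⊃ Q))) = max(1, 1) = 1
((((P ⊃ P) ∧ ((P ∧ Q) ∧ (R ⊃ P))) ∨ ((P ⊃ S) ⊃ Q)) ∨ (((R ∨ Q) ∨ (S ⊃ Q)) ∨ (P ⊃ ((¬P ⊃ (P ⊃ Q)) ⊃ Q)))) = max(0.85, 1) = 1

1.00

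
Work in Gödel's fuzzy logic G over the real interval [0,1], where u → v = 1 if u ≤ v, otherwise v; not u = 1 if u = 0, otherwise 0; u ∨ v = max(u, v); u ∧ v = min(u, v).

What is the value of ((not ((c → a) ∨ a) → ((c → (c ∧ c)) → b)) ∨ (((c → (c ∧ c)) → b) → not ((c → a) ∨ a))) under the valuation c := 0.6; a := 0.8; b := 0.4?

(c → a): 0.6 ≤ 0.8, so result = 1
((c → a) ∨ a) = max(1, 0.8) = 1
not ((c → a) ∨ a): Gödel ¬ of 1 = 0 (operand ≠ 0)
(c ∧ c) = min(0.6, 0.6) = 0.6
(c → (c ∧ c)): 0.6 ≤ 0.6, so result = 1
((c → (c ∧ c)) → b): 1 > 0.4, so result = 0.4
(not ((c → a) ∨ a) → ((c → (c ∧ c)) → b)): 0 ≤ 0.4, so result = 1
(c ∧ c) = min(0.6, 0.6) = 0.6
(c → (c ∧ c)): 0.6 ≤ 0.6, so result = 1
((c → (c ∧ c)) → b): 1 > 0.4, so result = 0.4
(c → a): 0.6 ≤ 0.8, so result = 1
((c → a) ∨ a) = max(1, 0.8) = 1
not ((c → a) ∨ a): Gödel ¬ of 1 = 0 (operand ≠ 0)
(((c → (c ∧ c)) → b) → not ((c → a) ∨ a)): 0.4 > 0, so result = 0
((not ((c → a) ∨ a) → ((c → (c ∧ c)) → b)) ∨ (((c → (c ∧ c)) → b) → not ((c → a) ∨ a))) = max(1, 0) = 1

1.00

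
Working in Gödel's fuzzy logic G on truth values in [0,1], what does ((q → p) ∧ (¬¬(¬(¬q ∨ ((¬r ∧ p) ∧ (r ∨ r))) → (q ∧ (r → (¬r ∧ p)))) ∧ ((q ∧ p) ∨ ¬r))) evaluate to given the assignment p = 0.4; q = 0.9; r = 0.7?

(q → p): 0.9 > 0.4, so result = 0.4
¬q: Gödel ¬ of 0.9 = 0 (operand ≠ 0)
¬r: Gödel ¬ of 0.7 = 0 (operand ≠ 0)
(¬r ∧ p) = min(0, 0.4) = 0
(r ∨ r) = max(0.7, 0.7) = 0.7
((¬r ∧ p) ∧ (r ∨ r)) = min(0, 0.7) = 0
(¬q ∨ ((¬r ∧ p) ∧ (r ∨ r))) = max(0, 0) = 0
¬(¬q ∨ ((¬r ∧ p) ∧ (r ∨ r))): Gödel ¬ of 0 = 1 (operand is 0)
¬r: Gödel ¬ of 0.7 = 0 (operand ≠ 0)
(¬r ∧ p) = min(0, 0.4) = 0
(r → (¬r ∧ p)): 0.7 > 0, so result = 0
(q ∧ (r → (¬r ∧ p))) = min(0.9, 0) = 0
(¬(¬q ∨ ((¬r ∧ p) ∧ (r ∨ r))) → (q ∧ (r → (¬r ∧ p)))): 1 > 0, so result = 0
¬(¬(¬q ∨ ((¬r ∧ p) ∧ (r ∨ r))) → (q ∧ (r → (¬r ∧ p)))): Gödel ¬ of 0 = 1 (operand is 0)
¬¬(¬(¬q ∨ ((¬r ∧ p) ∧ (r ∨ r))) → (q ∧ (r → (¬r ∧ p)))): Gödel ¬ of 1 = 0 (operand ≠ 0)
(q ∧ p) = min(0.9, 0.4) = 0.4
¬r: Gödel ¬ of 0.7 = 0 (operand ≠ 0)
((q ∧ p) ∨ ¬r) = max(0.4, 0) = 0.4
(¬¬(¬(¬q ∨ ((¬r ∧ p) ∧ (r ∨ r))) → (q ∧ (r → (¬r ∧ p)))) ∧ ((q ∧ p) ∨ ¬r)) = min(0, 0.4) = 0
((q → p) ∧ (¬¬(¬(¬q ∨ ((¬r ∧ p) ∧ (r ∨ r))) → (q ∧ (r → (¬r ∧ p)))) ∧ ((q ∧ p) ∨ ¬r))) = min(0.4, 0) = 0

0.00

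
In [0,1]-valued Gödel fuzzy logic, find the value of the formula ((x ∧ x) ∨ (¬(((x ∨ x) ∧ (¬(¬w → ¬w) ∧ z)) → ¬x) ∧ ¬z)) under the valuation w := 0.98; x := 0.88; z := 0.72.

0.88

(x ∧ x) = min(0.88, 0.88) = 0.88
(x ∨ x) = max(0.88, 0.88) = 0.88
¬w: Gödel ¬ of 0.98 = 0 (operand ≠ 0)
¬w: Gödel ¬ of 0.98 = 0 (operand ≠ 0)
(¬w → ¬w): 0 ≤ 0, so result = 1
¬(¬w → ¬w): Gödel ¬ of 1 = 0 (operand ≠ 0)
(¬(¬w → ¬w) ∧ z) = min(0, 0.72) = 0
((x ∨ x) ∧ (¬(¬w → ¬w) ∧ z)) = min(0.88, 0) = 0
¬x: Gödel ¬ of 0.88 = 0 (operand ≠ 0)
(((x ∨ x) ∧ (¬(¬w → ¬w) ∧ z)) → ¬x): 0 ≤ 0, so result = 1
¬(((x ∨ x) ∧ (¬(¬w → ¬w) ∧ z)) → ¬x): Gödel ¬ of 1 = 0 (operand ≠ 0)
¬z: Gödel ¬ of 0.72 = 0 (operand ≠ 0)
(¬(((x ∨ x) ∧ (¬(¬w → ¬w) ∧ z)) → ¬x) ∧ ¬z) = min(0, 0) = 0
((x ∧ x) ∨ (¬(((x ∨ x) ∧ (¬(¬w → ¬w) ∧ z)) → ¬x) ∧ ¬z)) = max(0.88, 0) = 0.88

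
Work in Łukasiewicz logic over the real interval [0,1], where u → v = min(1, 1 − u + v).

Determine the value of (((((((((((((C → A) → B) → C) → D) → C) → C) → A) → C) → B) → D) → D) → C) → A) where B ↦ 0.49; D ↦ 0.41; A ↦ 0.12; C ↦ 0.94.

0.12

(C → A): min(1, 1 − 0.94 + 0.12) = 0.18
((C → A) → B): min(1, 1 − 0.18 + 0.49) = 1
(((C → A) → B) → C): min(1, 1 − 1 + 0.94) = 0.94
((((C → A) → B) → C) → D): min(1, 1 − 0.94 + 0.41) = 0.47
(((((C → A) → B) → C) → D) → C): min(1, 1 − 0.47 + 0.94) = 1
((((((C → A) → B) → C) → D) → C) → C): min(1, 1 − 1 + 0.94) = 0.94
(((((((C → A) → B) → C) → D) → C) → C) → A): min(1, 1 − 0.94 + 0.12) = 0.18
((((((((C → A) → B) → C) → D) → C) → C) → A) → C): min(1, 1 − 0.18 + 0.94) = 1
(((((((((C → A) → B) → C) → D) → C) → C) → A) → C) → B): min(1, 1 − 1 + 0.49) = 0.49
((((((((((C → A) → B) → C) → D) → C) → C) → A) → C) → B) → D): min(1, 1 − 0.49 + 0.41) = 0.92
(((((((((((C → A) → B) → C) → D) → C) → C) → A) → C) → B) → D) → D): min(1, 1 − 0.92 + 0.41) = 0.49
((((((((((((C → A) → B) → C) → D) → C) → C) → A) → C) → B) → D) → D) → C): min(1, 1 − 0.49 + 0.94) = 1
(((((((((((((C → A) → B) → C) → D) → C) → C) → A) → C) → B) → D) → D) → C) → A): min(1, 1 − 1 + 0.12) = 0.12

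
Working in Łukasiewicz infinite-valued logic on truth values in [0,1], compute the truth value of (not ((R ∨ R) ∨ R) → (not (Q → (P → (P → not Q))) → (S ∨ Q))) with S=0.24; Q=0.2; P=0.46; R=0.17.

(R ∨ R) = max(0.17, 0.17) = 0.17
((R ∨ R) ∨ R) = max(0.17, 0.17) = 0.17
not ((R ∨ R) ∨ R): Łukasiewicz ¬ gives 1 − 0.17 = 0.83
not Q: Łukasiewicz ¬ gives 1 − 0.2 = 0.8
(P → not Q): min(1, 1 − 0.46 + 0.8) = 1
(P → (P → not Q)): min(1, 1 − 0.46 + 1) = 1
(Q → (P → (P → not Q))): min(1, 1 − 0.2 + 1) = 1
not (Q → (P → (P → not Q))): Łukasiewicz ¬ gives 1 − 1 = 0
(S ∨ Q) = max(0.24, 0.2) = 0.24
(not (Q → (P → (P → not Q))) → (S ∨ Q)): min(1, 1 − 0 + 0.24) = 1
(not ((R ∨ R) ∨ R) → (not (Q → (P → (P → not Q))) → (S ∨ Q))): min(1, 1 − 0.83 + 1) = 1

1.00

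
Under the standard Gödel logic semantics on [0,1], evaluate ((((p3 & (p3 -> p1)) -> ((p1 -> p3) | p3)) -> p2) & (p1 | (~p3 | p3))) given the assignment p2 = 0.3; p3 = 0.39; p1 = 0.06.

0.30

(p3 -> p1): 0.39 > 0.06, so result = 0.06
(p3 & (p3 -> p1)) = min(0.39, 0.06) = 0.06
(p1 -> p3): 0.06 ≤ 0.39, so result = 1
((p1 -> p3) | p3) = max(1, 0.39) = 1
((p3 & (p3 -> p1)) -> ((p1 -> p3) | p3)): 0.06 ≤ 1, so result = 1
(((p3 & (p3 -> p1)) -> ((p1 -> p3) | p3)) -> p2): 1 > 0.3, so result = 0.3
~p3: Gödel ¬ of 0.39 = 0 (operand ≠ 0)
(~p3 | p3) = max(0, 0.39) = 0.39
(p1 | (~p3 | p3)) = max(0.06, 0.39) = 0.39
((((p3 & (p3 -> p1)) -> ((p1 -> p3) | p3)) -> p2) & (p1 | (~p3 | p3))) = min(0.3, 0.39) = 0.3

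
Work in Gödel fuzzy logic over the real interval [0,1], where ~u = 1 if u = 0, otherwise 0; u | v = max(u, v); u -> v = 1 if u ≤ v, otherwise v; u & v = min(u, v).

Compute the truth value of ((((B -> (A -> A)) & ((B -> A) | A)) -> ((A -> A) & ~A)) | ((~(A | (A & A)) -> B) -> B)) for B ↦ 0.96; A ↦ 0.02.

(A -> A): 0.02 ≤ 0.02, so result = 1
(B -> (A -> A)): 0.96 ≤ 1, so result = 1
(B -> A): 0.96 > 0.02, so result = 0.02
((B -> A) | A) = max(0.02, 0.02) = 0.02
((B -> (A -> A)) & ((B -> A) | A)) = min(1, 0.02) = 0.02
(A -> A): 0.02 ≤ 0.02, so result = 1
~A: Gödel ¬ of 0.02 = 0 (operand ≠ 0)
((A -> A) & ~A) = min(1, 0) = 0
(((B -> (A -> A)) & ((B -> A) | A)) -> ((A -> A) & ~A)): 0.02 > 0, so result = 0
(A & A) = min(0.02, 0.02) = 0.02
(A | (A & A)) = max(0.02, 0.02) = 0.02
~(A | (A & A)): Gödel ¬ of 0.02 = 0 (operand ≠ 0)
(~(A | (A & A)) -> B): 0 ≤ 0.96, so result = 1
((~(A | (A & A)) -> B) -> B): 1 > 0.96, so result = 0.96
((((B -> (A -> A)) & ((B -> A) | A)) -> ((A -> A) & ~A)) | ((~(A | (A & A)) -> B) -> B)) = max(0, 0.96) = 0.96

0.96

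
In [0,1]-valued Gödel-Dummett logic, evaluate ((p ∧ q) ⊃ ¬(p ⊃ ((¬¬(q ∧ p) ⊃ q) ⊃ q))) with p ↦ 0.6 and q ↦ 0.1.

0.00

(p ∧ q) = min(0.6, 0.1) = 0.1
(q ∧ p) = min(0.1, 0.6) = 0.1
¬(q ∧ p): Gödel ¬ of 0.1 = 0 (operand ≠ 0)
¬¬(q ∧ p): Gödel ¬ of 0 = 1 (operand is 0)
(¬¬(q ∧ p) ⊃ q): 1 > 0.1, so result = 0.1
((¬¬(q ∧ p) ⊃ q) ⊃ q): 0.1 ≤ 0.1, so result = 1
(p ⊃ ((¬¬(q ∧ p) ⊃ q) ⊃ q)): 0.6 ≤ 1, so result = 1
¬(p ⊃ ((¬¬(q ∧ p) ⊃ q) ⊃ q)): Gödel ¬ of 1 = 0 (operand ≠ 0)
((p ∧ q) ⊃ ¬(p ⊃ ((¬¬(q ∧ p) ⊃ q) ⊃ q))): 0.1 > 0, so result = 0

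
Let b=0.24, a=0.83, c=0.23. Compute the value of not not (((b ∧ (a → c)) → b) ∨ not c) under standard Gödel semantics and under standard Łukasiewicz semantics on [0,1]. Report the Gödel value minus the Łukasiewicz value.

Gödel evaluation:
  (a → c): 0.83 > 0.23, so result = 0.23
  (b ∧ (a → c)) = min(0.24, 0.23) = 0.23
  ((b ∧ (a → c)) → b): 0.23 ≤ 0.24, so result = 1
  not c: Gödel ¬ of 0.23 = 0 (operand ≠ 0)
  (((b ∧ (a → c)) → b) ∨ not c) = max(1, 0) = 1
  not (((b ∧ (a → c)) → b) ∨ not c): Gödel ¬ of 1 = 0 (operand ≠ 0)
  not not (((b ∧ (a → c)) → b) ∨ not c): Gödel ¬ of 0 = 1 (operand is 0)
  Gödel value = 1
Łukasiewicz evaluation:
  (a → c): min(1, 1 − 0.83 + 0.23) = 0.4
  (b ∧ (a → c)) = min(0.24, 0.4) = 0.24
  ((b ∧ (a → c)) → b): min(1, 1 − 0.24 + 0.24) = 1
  not c: Łukasiewicz ¬ gives 1 − 0.23 = 0.77
  (((b ∧ (a → c)) → b) ∨ not c) = max(1, 0.77) = 1
  not (((b ∧ (a → c)) → b) ∨ not c): Łukasiewicz ¬ gives 1 − 1 = 0
  not not (((b ∧ (a → c)) → b) ∨ not c): Łukasiewicz ¬ gives 1 − 0 = 1
  Łukasiewicz value = 1
Difference: 1 − 1 = 0.00

0.00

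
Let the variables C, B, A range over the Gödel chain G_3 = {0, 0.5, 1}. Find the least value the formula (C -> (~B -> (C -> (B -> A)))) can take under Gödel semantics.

Every assignment gives 1. For instance at C = 0, B = 0, A = 0:
  ~B: Gödel ¬ of 0 = 1 (operand is 0)
  (B -> A): 0 ≤ 0, so result = 1
  (C -> (B -> A)): 0 ≤ 1, so result = 1
  (~B -> (C -> (B -> A))): 1 ≤ 1, so result = 1
  (C -> (~B -> (C -> (B -> A)))): 0 ≤ 1, so result = 1
All 27 assignments give value 1 — the formula is a G_3-tautology.

1.00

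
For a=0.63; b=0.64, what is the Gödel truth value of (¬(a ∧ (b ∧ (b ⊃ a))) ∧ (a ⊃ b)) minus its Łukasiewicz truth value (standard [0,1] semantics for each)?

-0.37

Gödel evaluation:
  (b ⊃ a): 0.64 > 0.63, so result = 0.63
  (b ∧ (b ⊃ a)) = min(0.64, 0.63) = 0.63
  (a ∧ (b ∧ (b ⊃ a))) = min(0.63, 0.63) = 0.63
  ¬(a ∧ (b ∧ (b ⊃ a))): Gödel ¬ of 0.63 = 0 (operand ≠ 0)
  (a ⊃ b): 0.63 ≤ 0.64, so result = 1
  (¬(a ∧ (b ∧ (b ⊃ a))) ∧ (a ⊃ b)) = min(0, 1) = 0
  Gödel value = 0
Łukasiewicz evaluation:
  (b ⊃ a): min(1, 1 − 0.64 + 0.63) = 0.99
  (b ∧ (b ⊃ a)) = min(0.64, 0.99) = 0.64
  (a ∧ (b ∧ (b ⊃ a))) = min(0.63, 0.64) = 0.63
  ¬(a ∧ (b ∧ (b ⊃ a))): Łukasiewicz ¬ gives 1 − 0.63 = 0.37
  (a ⊃ b): min(1, 1 − 0.63 + 0.64) = 1
  (¬(a ∧ (b ∧ (b ⊃ a))) ∧ (a ⊃ b)) = min(0.37, 1) = 0.37
  Łukasiewicz value = 0.37
Difference: 0 − 0.37 = -0.37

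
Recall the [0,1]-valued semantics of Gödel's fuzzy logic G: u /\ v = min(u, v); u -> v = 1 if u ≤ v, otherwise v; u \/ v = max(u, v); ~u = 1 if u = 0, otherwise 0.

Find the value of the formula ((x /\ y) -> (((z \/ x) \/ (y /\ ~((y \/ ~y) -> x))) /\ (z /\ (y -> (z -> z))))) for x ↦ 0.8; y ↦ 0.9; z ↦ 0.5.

(x /\ y) = min(0.8, 0.9) = 0.8
(z \/ x) = max(0.5, 0.8) = 0.8
~y: Gödel ¬ of 0.9 = 0 (operand ≠ 0)
(y \/ ~y) = max(0.9, 0) = 0.9
((y \/ ~y) -> x): 0.9 > 0.8, so result = 0.8
~((y \/ ~y) -> x): Gödel ¬ of 0.8 = 0 (operand ≠ 0)
(y /\ ~((y \/ ~y) -> x)) = min(0.9, 0) = 0
((z \/ x) \/ (y /\ ~((y \/ ~y) -> x))) = max(0.8, 0) = 0.8
(z -> z): 0.5 ≤ 0.5, so result = 1
(y -> (z -> z)): 0.9 ≤ 1, so result = 1
(z /\ (y -> (z -> z))) = min(0.5, 1) = 0.5
(((z \/ x) \/ (y /\ ~((y \/ ~y) -> x))) /\ (z /\ (y -> (z -> z)))) = min(0.8, 0.5) = 0.5
((x /\ y) -> (((z \/ x) \/ (y /\ ~((y \/ ~y) -> x))) /\ (z /\ (y -> (z -> z))))): 0.8 > 0.5, so result = 0.5

0.50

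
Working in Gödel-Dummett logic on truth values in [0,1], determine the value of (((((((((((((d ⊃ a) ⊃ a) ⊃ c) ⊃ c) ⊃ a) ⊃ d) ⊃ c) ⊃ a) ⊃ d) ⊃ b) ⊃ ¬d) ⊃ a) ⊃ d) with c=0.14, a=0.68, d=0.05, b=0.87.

(d ⊃ a): 0.05 ≤ 0.68, so result = 1
((d ⊃ a) ⊃ a): 1 > 0.68, so result = 0.68
(((d ⊃ a) ⊃ a) ⊃ c): 0.68 > 0.14, so result = 0.14
((((d ⊃ a) ⊃ a) ⊃ c) ⊃ c): 0.14 ≤ 0.14, so result = 1
(((((d ⊃ a) ⊃ a) ⊃ c) ⊃ c) ⊃ a): 1 > 0.68, so result = 0.68
((((((d ⊃ a) ⊃ a) ⊃ c) ⊃ c) ⊃ a) ⊃ d): 0.68 > 0.05, so result = 0.05
(((((((d ⊃ a) ⊃ a) ⊃ c) ⊃ c) ⊃ a) ⊃ d) ⊃ c): 0.05 ≤ 0.14, so result = 1
((((((((d ⊃ a) ⊃ a) ⊃ c) ⊃ c) ⊃ a) ⊃ d) ⊃ c) ⊃ a): 1 > 0.68, so result = 0.68
(((((((((d ⊃ a) ⊃ a) ⊃ c) ⊃ c) ⊃ a) ⊃ d) ⊃ c) ⊃ a) ⊃ d): 0.68 > 0.05, so result = 0.05
((((((((((d ⊃ a) ⊃ a) ⊃ c) ⊃ c) ⊃ a) ⊃ d) ⊃ c) ⊃ a) ⊃ d) ⊃ b): 0.05 ≤ 0.87, so result = 1
¬d: Gödel ¬ of 0.05 = 0 (operand ≠ 0)
(((((((((((d ⊃ a) ⊃ a) ⊃ c) ⊃ c) ⊃ a) ⊃ d) ⊃ c) ⊃ a) ⊃ d) ⊃ b) ⊃ ¬d): 1 > 0, so result = 0
((((((((((((d ⊃ a) ⊃ a) ⊃ c) ⊃ c) ⊃ a) ⊃ d) ⊃ c) ⊃ a) ⊃ d) ⊃ b) ⊃ ¬d) ⊃ a): 0 ≤ 0.68, so result = 1
(((((((((((((d ⊃ a) ⊃ a) ⊃ c) ⊃ c) ⊃ a) ⊃ d) ⊃ c) ⊃ a) ⊃ d) ⊃ b) ⊃ ¬d) ⊃ a) ⊃ d): 1 > 0.05, so result = 0.05

0.05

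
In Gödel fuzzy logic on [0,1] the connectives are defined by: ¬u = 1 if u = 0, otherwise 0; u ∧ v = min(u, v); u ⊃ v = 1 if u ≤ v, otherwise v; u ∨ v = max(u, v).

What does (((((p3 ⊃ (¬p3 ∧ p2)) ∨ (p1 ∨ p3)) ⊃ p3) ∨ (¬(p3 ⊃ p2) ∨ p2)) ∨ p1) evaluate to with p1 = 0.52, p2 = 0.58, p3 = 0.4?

¬p3: Gödel ¬ of 0.4 = 0 (operand ≠ 0)
(¬p3 ∧ p2) = min(0, 0.58) = 0
(p3 ⊃ (¬p3 ∧ p2)): 0.4 > 0, so result = 0
(p1 ∨ p3) = max(0.52, 0.4) = 0.52
((p3 ⊃ (¬p3 ∧ p2)) ∨ (p1 ∨ p3)) = max(0, 0.52) = 0.52
(((p3 ⊃ (¬p3 ∧ p2)) ∨ (p1 ∨ p3)) ⊃ p3): 0.52 > 0.4, so result = 0.4
(p3 ⊃ p2): 0.4 ≤ 0.58, so result = 1
¬(p3 ⊃ p2): Gödel ¬ of 1 = 0 (operand ≠ 0)
(¬(p3 ⊃ p2) ∨ p2) = max(0, 0.58) = 0.58
((((p3 ⊃ (¬p3 ∧ p2)) ∨ (p1 ∨ p3)) ⊃ p3) ∨ (¬(p3 ⊃ p2) ∨ p2)) = max(0.4, 0.58) = 0.58
(((((p3 ⊃ (¬p3 ∧ p2)) ∨ (p1 ∨ p3)) ⊃ p3) ∨ (¬(p3 ⊃ p2) ∨ p2)) ∨ p1) = max(0.58, 0.52) = 0.58

0.58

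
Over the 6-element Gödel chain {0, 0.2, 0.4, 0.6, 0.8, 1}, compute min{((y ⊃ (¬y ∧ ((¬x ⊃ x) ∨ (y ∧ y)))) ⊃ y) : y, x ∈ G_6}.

0.00

The minimum is attained at y = 0, x = 0:
  ¬y: Gödel ¬ of 0 = 1 (operand is 0)
  ¬x: Gödel ¬ of 0 = 1 (operand is 0)
  (¬x ⊃ x): 1 > 0, so result = 0
  (y ∧ y) = min(0, 0) = 0
  ((¬x ⊃ x) ∨ (y ∧ y)) = max(0, 0) = 0
  (¬y ∧ ((¬x ⊃ x) ∨ (y ∧ y))) = min(1, 0) = 0
  (y ⊃ (¬y ∧ ((¬x ⊃ x) ∨ (y ∧ y)))): 0 ≤ 0, so result = 1
  ((y ⊃ (¬y ∧ ((¬x ⊃ x) ∨ (y ∧ y)))) ⊃ y): 1 > 0, so result = 0
Checking all 36 assignments confirms none give a value below 0.00.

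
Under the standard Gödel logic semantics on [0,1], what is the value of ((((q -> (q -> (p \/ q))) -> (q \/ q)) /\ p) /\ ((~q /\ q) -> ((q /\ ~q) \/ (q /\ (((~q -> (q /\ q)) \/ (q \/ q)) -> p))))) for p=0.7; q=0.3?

0.30

(p \/ q) = max(0.7, 0.3) = 0.7
(q -> (p \/ q)): 0.3 ≤ 0.7, so result = 1
(q -> (q -> (p \/ q))): 0.3 ≤ 1, so result = 1
(q \/ q) = max(0.3, 0.3) = 0.3
((q -> (q -> (p \/ q))) -> (q \/ q)): 1 > 0.3, so result = 0.3
(((q -> (q -> (p \/ q))) -> (q \/ q)) /\ p) = min(0.3, 0.7) = 0.3
~q: Gödel ¬ of 0.3 = 0 (operand ≠ 0)
(~q /\ q) = min(0, 0.3) = 0
~q: Gödel ¬ of 0.3 = 0 (operand ≠ 0)
(q /\ ~q) = min(0.3, 0) = 0
~q: Gödel ¬ of 0.3 = 0 (operand ≠ 0)
(q /\ q) = min(0.3, 0.3) = 0.3
(~q -> (q /\ q)): 0 ≤ 0.3, so result = 1
(q \/ q) = max(0.3, 0.3) = 0.3
((~q -> (q /\ q)) \/ (q \/ q)) = max(1, 0.3) = 1
(((~q -> (q /\ q)) \/ (q \/ q)) -> p): 1 > 0.7, so result = 0.7
(q /\ (((~q -> (q /\ q)) \/ (q \/ q)) -> p)) = min(0.3, 0.7) = 0.3
((q /\ ~q) \/ (q /\ (((~q -> (q /\ q)) \/ (q \/ q)) -> p))) = max(0, 0.3) = 0.3
((~q /\ q) -> ((q /\ ~q) \/ (q /\ (((~q -> (q /\ q)) \/ (q \/ q)) -> p)))): 0 ≤ 0.3, so result = 1
((((q -> (q -> (p \/ q))) -> (q \/ q)) /\ p) /\ ((~q /\ q) -> ((q /\ ~q) \/ (q /\ (((~q -> (q /\ q)) \/ (q \/ q)) -> p))))) = min(0.3, 1) = 0.3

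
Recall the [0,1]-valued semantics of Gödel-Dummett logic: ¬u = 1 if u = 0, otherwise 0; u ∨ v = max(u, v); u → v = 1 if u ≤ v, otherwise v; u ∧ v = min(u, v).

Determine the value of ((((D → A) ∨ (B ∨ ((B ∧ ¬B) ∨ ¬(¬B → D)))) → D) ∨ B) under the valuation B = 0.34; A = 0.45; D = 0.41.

(D → A): 0.41 ≤ 0.45, so result = 1
¬B: Gödel ¬ of 0.34 = 0 (operand ≠ 0)
(B ∧ ¬B) = min(0.34, 0) = 0
¬B: Gödel ¬ of 0.34 = 0 (operand ≠ 0)
(¬B → D): 0 ≤ 0.41, so result = 1
¬(¬B → D): Gödel ¬ of 1 = 0 (operand ≠ 0)
((B ∧ ¬B) ∨ ¬(¬B → D)) = max(0, 0) = 0
(B ∨ ((B ∧ ¬B) ∨ ¬(¬B → D))) = max(0.34, 0) = 0.34
((D → A) ∨ (B ∨ ((B ∧ ¬B) ∨ ¬(¬B → D)))) = max(1, 0.34) = 1
(((D → A) ∨ (B ∨ ((B ∧ ¬B) ∨ ¬(¬B → D)))) → D): 1 > 0.41, so result = 0.41
((((D → A) ∨ (B ∨ ((B ∧ ¬B) ∨ ¬(¬B → D)))) → D) ∨ B) = max(0.41, 0.34) = 0.41

0.41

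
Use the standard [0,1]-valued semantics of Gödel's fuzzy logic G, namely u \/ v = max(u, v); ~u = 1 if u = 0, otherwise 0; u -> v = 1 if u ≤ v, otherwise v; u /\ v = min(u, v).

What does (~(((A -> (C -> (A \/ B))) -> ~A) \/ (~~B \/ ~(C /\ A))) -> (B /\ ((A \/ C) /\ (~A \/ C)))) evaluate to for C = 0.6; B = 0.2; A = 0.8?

1.00

(A \/ B) = max(0.8, 0.2) = 0.8
(C -> (A \/ B)): 0.6 ≤ 0.8, so result = 1
(A -> (C -> (A \/ B))): 0.8 ≤ 1, so result = 1
~A: Gödel ¬ of 0.8 = 0 (operand ≠ 0)
((A -> (C -> (A \/ B))) -> ~A): 1 > 0, so result = 0
~B: Gödel ¬ of 0.2 = 0 (operand ≠ 0)
~~B: Gödel ¬ of 0 = 1 (operand is 0)
(C /\ A) = min(0.6, 0.8) = 0.6
~(C /\ A): Gödel ¬ of 0.6 = 0 (operand ≠ 0)
(~~B \/ ~(C /\ A)) = max(1, 0) = 1
(((A -> (C -> (A \/ B))) -> ~A) \/ (~~B \/ ~(C /\ A))) = max(0, 1) = 1
~(((A -> (C -> (A \/ B))) -> ~A) \/ (~~B \/ ~(C /\ A))): Gödel ¬ of 1 = 0 (operand ≠ 0)
(A \/ C) = max(0.8, 0.6) = 0.8
~A: Gödel ¬ of 0.8 = 0 (operand ≠ 0)
(~A \/ C) = max(0, 0.6) = 0.6
((A \/ C) /\ (~A \/ C)) = min(0.8, 0.6) = 0.6
(B /\ ((A \/ C) /\ (~A \/ C))) = min(0.2, 0.6) = 0.2
(~(((A -> (C -> (A \/ B))) -> ~A) \/ (~~B \/ ~(C /\ A))) -> (B /\ ((A \/ C) /\ (~A \/ C)))): 0 ≤ 0.2, so result = 1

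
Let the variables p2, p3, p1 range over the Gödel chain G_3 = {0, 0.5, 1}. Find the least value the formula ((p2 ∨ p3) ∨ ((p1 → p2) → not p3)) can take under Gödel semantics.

0.50

The minimum is attained at p2 = 0, p3 = 0.5, p1 = 0:
  (p2 ∨ p3) = max(0, 0.5) = 0.5
  (p1 → p2): 0 ≤ 0, so result = 1
  not p3: Gödel ¬ of 0.5 = 0 (operand ≠ 0)
  ((p1 → p2) → not p3): 1 > 0, so result = 0
  ((p2 ∨ p3) ∨ ((p1 → p2) → not p3)) = max(0.5, 0) = 0.5
Checking all 27 assignments confirms none give a value below 0.50.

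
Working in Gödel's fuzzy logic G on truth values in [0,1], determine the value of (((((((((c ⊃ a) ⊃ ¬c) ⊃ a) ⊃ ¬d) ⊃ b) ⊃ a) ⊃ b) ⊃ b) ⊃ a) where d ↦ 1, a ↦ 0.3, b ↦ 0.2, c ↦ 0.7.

0.30

(c ⊃ a): 0.7 > 0.3, so result = 0.3
¬c: Gödel ¬ of 0.7 = 0 (operand ≠ 0)
((c ⊃ a) ⊃ ¬c): 0.3 > 0, so result = 0
(((c ⊃ a) ⊃ ¬c) ⊃ a): 0 ≤ 0.3, so result = 1
¬d: Gödel ¬ of 1 = 0 (operand ≠ 0)
((((c ⊃ a) ⊃ ¬c) ⊃ a) ⊃ ¬d): 1 > 0, so result = 0
(((((c ⊃ a) ⊃ ¬c) ⊃ a) ⊃ ¬d) ⊃ b): 0 ≤ 0.2, so result = 1
((((((c ⊃ a) ⊃ ¬c) ⊃ a) ⊃ ¬d) ⊃ b) ⊃ a): 1 > 0.3, so result = 0.3
(((((((c ⊃ a) ⊃ ¬c) ⊃ a) ⊃ ¬d) ⊃ b) ⊃ a) ⊃ b): 0.3 > 0.2, so result = 0.2
((((((((c ⊃ a) ⊃ ¬c) ⊃ a) ⊃ ¬d) ⊃ b) ⊃ a) ⊃ b) ⊃ b): 0.2 ≤ 0.2, so result = 1
(((((((((c ⊃ a) ⊃ ¬c) ⊃ a) ⊃ ¬d) ⊃ b) ⊃ a) ⊃ b) ⊃ b) ⊃ a): 1 > 0.3, so result = 0.3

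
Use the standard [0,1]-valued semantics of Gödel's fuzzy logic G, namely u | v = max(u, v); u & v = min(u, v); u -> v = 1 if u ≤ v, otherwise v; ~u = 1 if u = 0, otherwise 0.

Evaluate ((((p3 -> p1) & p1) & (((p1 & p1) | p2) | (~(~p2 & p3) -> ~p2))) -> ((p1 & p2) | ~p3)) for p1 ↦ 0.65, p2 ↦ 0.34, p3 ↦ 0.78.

0.34

(p3 -> p1): 0.78 > 0.65, so result = 0.65
((p3 -> p1) & p1) = min(0.65, 0.65) = 0.65
(p1 & p1) = min(0.65, 0.65) = 0.65
((p1 & p1) | p2) = max(0.65, 0.34) = 0.65
~p2: Gödel ¬ of 0.34 = 0 (operand ≠ 0)
(~p2 & p3) = min(0, 0.78) = 0
~(~p2 & p3): Gödel ¬ of 0 = 1 (operand is 0)
~p2: Gödel ¬ of 0.34 = 0 (operand ≠ 0)
(~(~p2 & p3) -> ~p2): 1 > 0, so result = 0
(((p1 & p1) | p2) | (~(~p2 & p3) -> ~p2)) = max(0.65, 0) = 0.65
(((p3 -> p1) & p1) & (((p1 & p1) | p2) | (~(~p2 & p3) -> ~p2))) = min(0.65, 0.65) = 0.65
(p1 & p2) = min(0.65, 0.34) = 0.34
~p3: Gödel ¬ of 0.78 = 0 (operand ≠ 0)
((p1 & p2) | ~p3) = max(0.34, 0) = 0.34
((((p3 -> p1) & p1) & (((p1 & p1) | p2) | (~(~p2 & p3) -> ~p2))) -> ((p1 & p2) | ~p3)): 0.65 > 0.34, so result = 0.34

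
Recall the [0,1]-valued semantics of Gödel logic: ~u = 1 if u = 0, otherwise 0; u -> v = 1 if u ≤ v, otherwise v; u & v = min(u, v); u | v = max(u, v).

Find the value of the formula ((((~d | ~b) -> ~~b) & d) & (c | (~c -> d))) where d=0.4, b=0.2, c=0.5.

~d: Gödel ¬ of 0.4 = 0 (operand ≠ 0)
~b: Gödel ¬ of 0.2 = 0 (operand ≠ 0)
(~d | ~b) = max(0, 0) = 0
~b: Gödel ¬ of 0.2 = 0 (operand ≠ 0)
~~b: Gödel ¬ of 0 = 1 (operand is 0)
((~d | ~b) -> ~~b): 0 ≤ 1, so result = 1
(((~d | ~b) -> ~~b) & d) = min(1, 0.4) = 0.4
~c: Gödel ¬ of 0.5 = 0 (operand ≠ 0)
(~c -> d): 0 ≤ 0.4, so result = 1
(c | (~c -> d)) = max(0.5, 1) = 1
((((~d | ~b) -> ~~b) & d) & (c | (~c -> d))) = min(0.4, 1) = 0.4

0.40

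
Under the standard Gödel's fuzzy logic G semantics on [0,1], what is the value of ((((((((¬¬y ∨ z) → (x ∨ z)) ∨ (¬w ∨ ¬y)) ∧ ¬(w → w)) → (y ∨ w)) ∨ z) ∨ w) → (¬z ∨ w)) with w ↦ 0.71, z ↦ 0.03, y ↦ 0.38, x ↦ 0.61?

0.71

¬y: Gödel ¬ of 0.38 = 0 (operand ≠ 0)
¬¬y: Gödel ¬ of 0 = 1 (operand is 0)
(¬¬y ∨ z) = max(1, 0.03) = 1
(x ∨ z) = max(0.61, 0.03) = 0.61
((¬¬y ∨ z) → (x ∨ z)): 1 > 0.61, so result = 0.61
¬w: Gödel ¬ of 0.71 = 0 (operand ≠ 0)
¬y: Gödel ¬ of 0.38 = 0 (operand ≠ 0)
(¬w ∨ ¬y) = max(0, 0) = 0
(((¬¬y ∨ z) → (x ∨ z)) ∨ (¬w ∨ ¬y)) = max(0.61, 0) = 0.61
(w → w): 0.71 ≤ 0.71, so result = 1
¬(w → w): Gödel ¬ of 1 = 0 (operand ≠ 0)
((((¬¬y ∨ z) → (x ∨ z)) ∨ (¬w ∨ ¬y)) ∧ ¬(w → w)) = min(0.61, 0) = 0
(y ∨ w) = max(0.38, 0.71) = 0.71
(((((¬¬y ∨ z) → (x ∨ z)) ∨ (¬w ∨ ¬y)) ∧ ¬(w → w)) → (y ∨ w)): 0 ≤ 0.71, so result = 1
((((((¬¬y ∨ z) → (x ∨ z)) ∨ (¬w ∨ ¬y)) ∧ ¬(w → w)) → (y ∨ w)) ∨ z) = max(1, 0.03) = 1
(((((((¬¬y ∨ z) → (x ∨ z)) ∨ (¬w ∨ ¬y)) ∧ ¬(w → w)) → (y ∨ w)) ∨ z) ∨ w) = max(1, 0.71) = 1
¬z: Gödel ¬ of 0.03 = 0 (operand ≠ 0)
(¬z ∨ w) = max(0, 0.71) = 0.71
((((((((¬¬y ∨ z) → (x ∨ z)) ∨ (¬w ∨ ¬y)) ∧ ¬(w → w)) → (y ∨ w)) ∨ z) ∨ w) → (¬z ∨ w)): 1 > 0.71, so result = 0.71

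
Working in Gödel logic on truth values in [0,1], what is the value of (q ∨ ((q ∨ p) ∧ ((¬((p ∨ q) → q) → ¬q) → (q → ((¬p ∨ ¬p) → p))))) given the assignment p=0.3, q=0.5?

0.50

(q ∨ p) = max(0.5, 0.3) = 0.5
(p ∨ q) = max(0.3, 0.5) = 0.5
((p ∨ q) → q): 0.5 ≤ 0.5, so result = 1
¬((p ∨ q) → q): Gödel ¬ of 1 = 0 (operand ≠ 0)
¬q: Gödel ¬ of 0.5 = 0 (operand ≠ 0)
(¬((p ∨ q) → q) → ¬q): 0 ≤ 0, so result = 1
¬p: Gödel ¬ of 0.3 = 0 (operand ≠ 0)
¬p: Gödel ¬ of 0.3 = 0 (operand ≠ 0)
(¬p ∨ ¬p) = max(0, 0) = 0
((¬p ∨ ¬p) → p): 0 ≤ 0.3, so result = 1
(q → ((¬p ∨ ¬p) → p)): 0.5 ≤ 1, so result = 1
((¬((p ∨ q) → q) → ¬q) → (q → ((¬p ∨ ¬p) → p))): 1 ≤ 1, so result = 1
((q ∨ p) ∧ ((¬((p ∨ q) → q) → ¬q) → (q → ((¬p ∨ ¬p) → p)))) = min(0.5, 1) = 0.5
(q ∨ ((q ∨ p) ∧ ((¬((p ∨ q) → q) → ¬q) → (q → ((¬p ∨ ¬p) → p))))) = max(0.5, 0.5) = 0.5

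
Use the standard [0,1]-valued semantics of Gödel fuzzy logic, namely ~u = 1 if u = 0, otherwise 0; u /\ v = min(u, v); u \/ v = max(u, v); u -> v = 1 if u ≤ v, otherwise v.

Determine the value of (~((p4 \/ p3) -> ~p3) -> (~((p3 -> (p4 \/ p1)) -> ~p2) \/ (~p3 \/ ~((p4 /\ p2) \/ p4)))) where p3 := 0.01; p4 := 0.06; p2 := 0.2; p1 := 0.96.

(p4 \/ p3) = max(0.06, 0.01) = 0.06
~p3: Gödel ¬ of 0.01 = 0 (operand ≠ 0)
((p4 \/ p3) -> ~p3): 0.06 > 0, so result = 0
~((p4 \/ p3) -> ~p3): Gödel ¬ of 0 = 1 (operand is 0)
(p4 \/ p1) = max(0.06, 0.96) = 0.96
(p3 -> (p4 \/ p1)): 0.01 ≤ 0.96, so result = 1
~p2: Gödel ¬ of 0.2 = 0 (operand ≠ 0)
((p3 -> (p4 \/ p1)) -> ~p2): 1 > 0, so result = 0
~((p3 -> (p4 \/ p1)) -> ~p2): Gödel ¬ of 0 = 1 (operand is 0)
~p3: Gödel ¬ of 0.01 = 0 (operand ≠ 0)
(p4 /\ p2) = min(0.06, 0.2) = 0.06
((p4 /\ p2) \/ p4) = max(0.06, 0.06) = 0.06
~((p4 /\ p2) \/ p4): Gödel ¬ of 0.06 = 0 (operand ≠ 0)
(~p3 \/ ~((p4 /\ p2) \/ p4)) = max(0, 0) = 0
(~((p3 -> (p4 \/ p1)) -> ~p2) \/ (~p3 \/ ~((p4 /\ p2) \/ p4))) = max(1, 0) = 1
(~((p4 \/ p3) -> ~p3) -> (~((p3 -> (p4 \/ p1)) -> ~p2) \/ (~p3 \/ ~((p4 /\ p2) \/ p4)))): 1 ≤ 1, so result = 1

1.00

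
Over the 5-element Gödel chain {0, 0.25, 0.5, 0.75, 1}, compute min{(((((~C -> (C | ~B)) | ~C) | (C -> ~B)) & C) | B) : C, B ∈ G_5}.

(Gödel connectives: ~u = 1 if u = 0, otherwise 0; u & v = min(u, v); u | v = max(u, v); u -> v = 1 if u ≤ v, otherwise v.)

The minimum is attained at C = 0, B = 0:
  ~C: Gödel ¬ of 0 = 1 (operand is 0)
  ~B: Gödel ¬ of 0 = 1 (operand is 0)
  (C | ~B) = max(0, 1) = 1
  (~C -> (C | ~B)): 1 ≤ 1, so result = 1
  ~C: Gödel ¬ of 0 = 1 (operand is 0)
  ((~C -> (C | ~B)) | ~C) = max(1, 1) = 1
  ~B: Gödel ¬ of 0 = 1 (operand is 0)
  (C -> ~B): 0 ≤ 1, so result = 1
  (((~C -> (C | ~B)) | ~C) | (C -> ~B)) = max(1, 1) = 1
  ((((~C -> (C | ~B)) | ~C) | (C -> ~B)) & C) = min(1, 0) = 0
  (((((~C -> (C | ~B)) | ~C) | (C -> ~B)) & C) | B) = max(0, 0) = 0
Checking all 25 assignments confirms none give a value below 0.00.

0.00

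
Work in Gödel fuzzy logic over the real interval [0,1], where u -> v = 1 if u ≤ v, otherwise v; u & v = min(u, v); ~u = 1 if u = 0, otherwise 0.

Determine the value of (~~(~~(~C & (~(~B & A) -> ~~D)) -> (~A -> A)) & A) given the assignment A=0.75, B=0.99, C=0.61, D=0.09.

~C: Gödel ¬ of 0.61 = 0 (operand ≠ 0)
~B: Gödel ¬ of 0.99 = 0 (operand ≠ 0)
(~B & A) = min(0, 0.75) = 0
~(~B & A): Gödel ¬ of 0 = 1 (operand is 0)
~D: Gödel ¬ of 0.09 = 0 (operand ≠ 0)
~~D: Gödel ¬ of 0 = 1 (operand is 0)
(~(~B & A) -> ~~D): 1 ≤ 1, so result = 1
(~C & (~(~B & A) -> ~~D)) = min(0, 1) = 0
~(~C & (~(~B & A) -> ~~D)): Gödel ¬ of 0 = 1 (operand is 0)
~~(~C & (~(~B & A) -> ~~D)): Gödel ¬ of 1 = 0 (operand ≠ 0)
~A: Gödel ¬ of 0.75 = 0 (operand ≠ 0)
(~A -> A): 0 ≤ 0.75, so result = 1
(~~(~C & (~(~B & A) -> ~~D)) -> (~A -> A)): 0 ≤ 1, so result = 1
~(~~(~C & (~(~B & A) -> ~~D)) -> (~A -> A)): Gödel ¬ of 1 = 0 (operand ≠ 0)
~~(~~(~C & (~(~B & A) -> ~~D)) -> (~A -> A)): Gödel ¬ of 0 = 1 (operand is 0)
(~~(~~(~C & (~(~B & A) -> ~~D)) -> (~A -> A)) & A) = min(1, 0.75) = 0.75

0.75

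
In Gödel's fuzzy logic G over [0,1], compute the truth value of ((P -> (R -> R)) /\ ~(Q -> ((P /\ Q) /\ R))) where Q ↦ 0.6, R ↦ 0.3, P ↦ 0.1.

(R -> R): 0.3 ≤ 0.3, so result = 1
(P -> (R -> R)): 0.1 ≤ 1, so result = 1
(P /\ Q) = min(0.1, 0.6) = 0.1
((P /\ Q) /\ R) = min(0.1, 0.3) = 0.1
(Q -> ((P /\ Q) /\ R)): 0.6 > 0.1, so result = 0.1
~(Q -> ((P /\ Q) /\ R)): Gödel ¬ of 0.1 = 0 (operand ≠ 0)
((P -> (R -> R)) /\ ~(Q -> ((P /\ Q) /\ R))) = min(1, 0) = 0

0.00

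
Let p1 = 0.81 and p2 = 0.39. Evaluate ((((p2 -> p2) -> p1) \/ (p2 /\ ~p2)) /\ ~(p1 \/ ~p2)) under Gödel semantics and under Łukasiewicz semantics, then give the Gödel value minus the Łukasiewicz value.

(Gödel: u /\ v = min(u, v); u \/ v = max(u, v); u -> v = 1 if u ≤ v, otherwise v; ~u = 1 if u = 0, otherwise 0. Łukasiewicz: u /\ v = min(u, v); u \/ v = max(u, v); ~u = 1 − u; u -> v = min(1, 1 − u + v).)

-0.19

Gödel evaluation:
  (p2 -> p2): 0.39 ≤ 0.39, so result = 1
  ((p2 -> p2) -> p1): 1 > 0.81, so result = 0.81
  ~p2: Gödel ¬ of 0.39 = 0 (operand ≠ 0)
  (p2 /\ ~p2) = min(0.39, 0) = 0
  (((p2 -> p2) -> p1) \/ (p2 /\ ~p2)) = max(0.81, 0) = 0.81
  ~p2: Gödel ¬ of 0.39 = 0 (operand ≠ 0)
  (p1 \/ ~p2) = max(0.81, 0) = 0.81
  ~(p1 \/ ~p2): Gödel ¬ of 0.81 = 0 (operand ≠ 0)
  ((((p2 -> p2) -> p1) \/ (p2 /\ ~p2)) /\ ~(p1 \/ ~p2)) = min(0.81, 0) = 0
  Gödel value = 0
Łukasiewicz evaluation:
  (p2 -> p2): min(1, 1 − 0.39 + 0.39) = 1
  ((p2 -> p2) -> p1): min(1, 1 − 1 + 0.81) = 0.81
  ~p2: Łukasiewicz ¬ gives 1 − 0.39 = 0.61
  (p2 /\ ~p2) = min(0.39, 0.61) = 0.39
  (((p2 -> p2) -> p1) \/ (p2 /\ ~p2)) = max(0.81, 0.39) = 0.81
  ~p2: Łukasiewicz ¬ gives 1 − 0.39 = 0.61
  (p1 \/ ~p2) = max(0.81, 0.61) = 0.81
  ~(p1 \/ ~p2): Łukasiewicz ¬ gives 1 − 0.81 = 0.19
  ((((p2 -> p2) -> p1) \/ (p2 /\ ~p2)) /\ ~(p1 \/ ~p2)) = min(0.81, 0.19) = 0.19
  Łukasiewicz value = 0.19
Difference: 0 − 0.19 = -0.19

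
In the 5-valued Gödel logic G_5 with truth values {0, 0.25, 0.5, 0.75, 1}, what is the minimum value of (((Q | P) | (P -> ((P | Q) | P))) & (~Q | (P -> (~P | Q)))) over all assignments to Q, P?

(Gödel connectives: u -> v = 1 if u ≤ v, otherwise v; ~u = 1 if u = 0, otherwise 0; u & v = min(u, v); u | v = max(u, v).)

0.25

The minimum is attained at Q = 0.25, P = 0.5:
  (Q | P) = max(0.25, 0.5) = 0.5
  (P | Q) = max(0.5, 0.25) = 0.5
  ((P | Q) | P) = max(0.5, 0.5) = 0.5
  (P -> ((P | Q) | P)): 0.5 ≤ 0.5, so result = 1
  ((Q | P) | (P -> ((P | Q) | P))) = max(0.5, 1) = 1
  ~Q: Gödel ¬ of 0.25 = 0 (operand ≠ 0)
  ~P: Gödel ¬ of 0.5 = 0 (operand ≠ 0)
  (~P | Q) = max(0, 0.25) = 0.25
  (P -> (~P | Q)): 0.5 > 0.25, so result = 0.25
  (~Q | (P -> (~P | Q))) = max(0, 0.25) = 0.25
  (((Q | P) | (P -> ((P | Q) | P))) & (~Q | (P -> (~P | Q)))) = min(1, 0.25) = 0.25
Checking all 25 assignments confirms none give a value below 0.25.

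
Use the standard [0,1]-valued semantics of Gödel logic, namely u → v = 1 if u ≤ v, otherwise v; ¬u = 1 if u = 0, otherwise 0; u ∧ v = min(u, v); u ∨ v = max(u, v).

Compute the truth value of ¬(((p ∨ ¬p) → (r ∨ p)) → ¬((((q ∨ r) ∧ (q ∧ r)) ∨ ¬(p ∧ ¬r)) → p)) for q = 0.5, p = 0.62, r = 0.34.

¬p: Gödel ¬ of 0.62 = 0 (operand ≠ 0)
(p ∨ ¬p) = max(0.62, 0) = 0.62
(r ∨ p) = max(0.34, 0.62) = 0.62
((p ∨ ¬p) → (r ∨ p)): 0.62 ≤ 0.62, so result = 1
(q ∨ r) = max(0.5, 0.34) = 0.5
(q ∧ r) = min(0.5, 0.34) = 0.34
((q ∨ r) ∧ (q ∧ r)) = min(0.5, 0.34) = 0.34
¬r: Gödel ¬ of 0.34 = 0 (operand ≠ 0)
(p ∧ ¬r) = min(0.62, 0) = 0
¬(p ∧ ¬r): Gödel ¬ of 0 = 1 (operand is 0)
(((q ∨ r) ∧ (q ∧ r)) ∨ ¬(p ∧ ¬r)) = max(0.34, 1) = 1
((((q ∨ r) ∧ (q ∧ r)) ∨ ¬(p ∧ ¬r)) → p): 1 > 0.62, so result = 0.62
¬((((q ∨ r) ∧ (q ∧ r)) ∨ ¬(p ∧ ¬r)) → p): Gödel ¬ of 0.62 = 0 (operand ≠ 0)
(((p ∨ ¬p) → (r ∨ p)) → ¬((((q ∨ r) ∧ (q ∧ r)) ∨ ¬(p ∧ ¬r)) → p)): 1 > 0, so result = 0
¬(((p ∨ ¬p) → (r ∨ p)) → ¬((((q ∨ r) ∧ (q ∧ r)) ∨ ¬(p ∧ ¬r)) → p)): Gödel ¬ of 0 = 1 (operand is 0)

1.00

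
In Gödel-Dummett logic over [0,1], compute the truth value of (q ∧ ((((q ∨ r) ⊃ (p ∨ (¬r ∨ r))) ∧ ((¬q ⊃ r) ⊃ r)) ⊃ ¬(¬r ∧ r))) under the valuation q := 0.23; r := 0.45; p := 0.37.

0.23

(q ∨ r) = max(0.23, 0.45) = 0.45
¬r: Gödel ¬ of 0.45 = 0 (operand ≠ 0)
(¬r ∨ r) = max(0, 0.45) = 0.45
(p ∨ (¬r ∨ r)) = max(0.37, 0.45) = 0.45
((q ∨ r) ⊃ (p ∨ (¬r ∨ r))): 0.45 ≤ 0.45, so result = 1
¬q: Gödel ¬ of 0.23 = 0 (operand ≠ 0)
(¬q ⊃ r): 0 ≤ 0.45, so result = 1
((¬q ⊃ r) ⊃ r): 1 > 0.45, so result = 0.45
(((q ∨ r) ⊃ (p ∨ (¬r ∨ r))) ∧ ((¬q ⊃ r) ⊃ r)) = min(1, 0.45) = 0.45
¬r: Gödel ¬ of 0.45 = 0 (operand ≠ 0)
(¬r ∧ r) = min(0, 0.45) = 0
¬(¬r ∧ r): Gödel ¬ of 0 = 1 (operand is 0)
((((q ∨ r) ⊃ (p ∨ (¬r ∨ r))) ∧ ((¬q ⊃ r) ⊃ r)) ⊃ ¬(¬r ∧ r)): 0.45 ≤ 1, so result = 1
(q ∧ ((((q ∨ r) ⊃ (p ∨ (¬r ∨ r))) ∧ ((¬q ⊃ r) ⊃ r)) ⊃ ¬(¬r ∧ r))) = min(0.23, 1) = 0.23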